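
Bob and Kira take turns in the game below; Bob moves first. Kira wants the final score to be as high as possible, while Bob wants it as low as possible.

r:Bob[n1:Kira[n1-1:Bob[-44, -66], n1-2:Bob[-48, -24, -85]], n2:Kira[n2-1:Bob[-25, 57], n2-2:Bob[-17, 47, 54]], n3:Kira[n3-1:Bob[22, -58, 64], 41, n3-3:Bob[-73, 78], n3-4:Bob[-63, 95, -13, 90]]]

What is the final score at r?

-66

n1-1 (Bob): min(-44, -66) = -66
n1-2 (Bob): min(-48, -24, -85) = -85
n1 (Kira): max(-66, -85) = -66
n2-1 (Bob): min(-25, 57) = -25
n2-2 (Bob): min(-17, 47, 54) = -17
n2 (Kira): max(-25, -17) = -17
n3-1 (Bob): min(22, -58, 64) = -58
n3-3 (Bob): min(-73, 78) = -73
n3-4 (Bob): min(-63, 95, -13, 90) = -63
n3 (Kira): max(-58, 41, -73, -63) = 41
r (Bob): min(-66, -17, 41) = -66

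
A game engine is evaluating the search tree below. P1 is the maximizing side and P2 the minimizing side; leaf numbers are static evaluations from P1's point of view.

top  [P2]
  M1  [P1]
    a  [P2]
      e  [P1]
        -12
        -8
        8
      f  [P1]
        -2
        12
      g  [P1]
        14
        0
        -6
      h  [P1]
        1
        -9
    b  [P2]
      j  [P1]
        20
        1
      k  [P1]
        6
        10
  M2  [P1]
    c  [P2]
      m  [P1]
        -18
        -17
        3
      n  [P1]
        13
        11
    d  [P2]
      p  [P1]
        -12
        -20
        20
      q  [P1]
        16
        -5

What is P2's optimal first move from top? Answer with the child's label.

e (P1): max(-12, -8, 8) = 8
f (P1): max(-2, 12) = 12
g (P1): max(14, 0, -6) = 14
h (P1): max(1, -9) = 1
a (P2): min(8, 12, 14, 1) = 1
j (P1): max(20, 1) = 20
k (P1): max(6, 10) = 10
b (P2): min(20, 10) = 10
M1 (P1): max(1, 10) = 10
m (P1): max(-18, -17, 3) = 3
n (P1): max(13, 11) = 13
c (P2): min(3, 13) = 3
p (P1): max(-12, -20, 20) = 20
q (P1): max(16, -5) = 16
d (P2): min(20, 16) = 16
M2 (P1): max(3, 16) = 16
top (P2): min(10, 16) = 10
P2 at top wants the lowest of {M1=10, M2=16}, so chooses M1.

M1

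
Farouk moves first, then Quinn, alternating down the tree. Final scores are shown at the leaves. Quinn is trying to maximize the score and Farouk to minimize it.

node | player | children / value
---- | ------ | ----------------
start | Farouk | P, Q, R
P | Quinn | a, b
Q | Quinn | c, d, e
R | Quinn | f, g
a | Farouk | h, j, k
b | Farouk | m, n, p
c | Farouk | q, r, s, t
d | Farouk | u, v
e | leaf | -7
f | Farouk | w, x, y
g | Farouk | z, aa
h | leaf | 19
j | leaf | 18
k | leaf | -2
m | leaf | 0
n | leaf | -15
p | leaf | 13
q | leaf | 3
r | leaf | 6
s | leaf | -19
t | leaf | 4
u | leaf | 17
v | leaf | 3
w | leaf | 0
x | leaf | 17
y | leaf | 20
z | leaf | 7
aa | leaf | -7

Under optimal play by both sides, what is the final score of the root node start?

a (Farouk): min(19, 18, -2) = -2
b (Farouk): min(0, -15, 13) = -15
P (Quinn): max(-2, -15) = -2
c (Farouk): min(3, 6, -19, 4) = -19
d (Farouk): min(17, 3) = 3
Q (Quinn): max(-19, 3, -7) = 3
f (Farouk): min(0, 17, 20) = 0
g (Farouk): min(7, -7) = -7
R (Quinn): max(0, -7) = 0
start (Farouk): min(-2, 3, 0) = -2

-2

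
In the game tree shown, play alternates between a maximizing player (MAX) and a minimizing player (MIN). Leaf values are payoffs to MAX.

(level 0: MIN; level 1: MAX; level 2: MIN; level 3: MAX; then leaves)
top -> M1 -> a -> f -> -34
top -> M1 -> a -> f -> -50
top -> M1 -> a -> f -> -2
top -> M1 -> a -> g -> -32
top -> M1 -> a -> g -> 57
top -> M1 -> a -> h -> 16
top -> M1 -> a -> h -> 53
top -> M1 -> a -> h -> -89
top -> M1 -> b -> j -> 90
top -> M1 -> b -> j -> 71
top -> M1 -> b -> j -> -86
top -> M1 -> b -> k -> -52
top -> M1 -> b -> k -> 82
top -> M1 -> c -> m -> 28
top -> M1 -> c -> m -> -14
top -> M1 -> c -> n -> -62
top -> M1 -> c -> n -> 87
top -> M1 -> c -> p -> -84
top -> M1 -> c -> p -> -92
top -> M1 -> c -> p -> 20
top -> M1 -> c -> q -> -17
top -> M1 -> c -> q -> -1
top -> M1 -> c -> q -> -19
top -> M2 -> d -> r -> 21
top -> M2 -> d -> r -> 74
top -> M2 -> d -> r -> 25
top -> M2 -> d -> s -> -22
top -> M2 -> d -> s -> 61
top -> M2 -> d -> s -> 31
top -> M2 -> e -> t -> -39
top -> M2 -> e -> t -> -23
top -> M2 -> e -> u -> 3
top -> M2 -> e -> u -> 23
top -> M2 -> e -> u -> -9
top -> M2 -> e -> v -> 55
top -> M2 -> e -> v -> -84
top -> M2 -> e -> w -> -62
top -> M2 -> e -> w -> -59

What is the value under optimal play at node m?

m (MAX): max(28, -14) = 28

28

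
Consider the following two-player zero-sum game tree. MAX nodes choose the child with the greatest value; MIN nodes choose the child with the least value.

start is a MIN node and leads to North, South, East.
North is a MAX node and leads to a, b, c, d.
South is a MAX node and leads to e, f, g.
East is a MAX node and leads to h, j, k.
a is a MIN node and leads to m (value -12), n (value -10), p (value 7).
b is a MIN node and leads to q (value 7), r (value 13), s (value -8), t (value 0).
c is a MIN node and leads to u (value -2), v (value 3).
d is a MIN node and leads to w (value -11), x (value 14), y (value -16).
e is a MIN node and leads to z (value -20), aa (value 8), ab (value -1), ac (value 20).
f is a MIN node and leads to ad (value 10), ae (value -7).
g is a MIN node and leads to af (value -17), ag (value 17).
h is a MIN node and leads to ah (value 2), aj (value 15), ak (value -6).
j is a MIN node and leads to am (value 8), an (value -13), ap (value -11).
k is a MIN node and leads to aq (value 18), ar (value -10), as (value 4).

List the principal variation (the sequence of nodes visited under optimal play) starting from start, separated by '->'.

start -> South -> f -> ae

a (MIN): min(-12, -10, 7) = -12
b (MIN): min(7, 13, -8, 0) = -8
c (MIN): min(-2, 3) = -2
d (MIN): min(-11, 14, -16) = -16
North (MAX): max(-12, -8, -2, -16) = -2
e (MIN): min(-20, 8, -1, 20) = -20
f (MIN): min(10, -7) = -7
g (MIN): min(-17, 17) = -17
South (MAX): max(-20, -7, -17) = -7
h (MIN): min(2, 15, -6) = -6
j (MIN): min(8, -13, -11) = -13
k (MIN): min(18, -10, 4) = -10
East (MAX): max(-6, -13, -10) = -6
start (MIN): min(-2, -7, -6) = -7
At start, MIN picks South (lowest: -7).
At South, MAX picks f (highest: -7).
At f, MIN picks ae (lowest: -7).
Terminal value -7.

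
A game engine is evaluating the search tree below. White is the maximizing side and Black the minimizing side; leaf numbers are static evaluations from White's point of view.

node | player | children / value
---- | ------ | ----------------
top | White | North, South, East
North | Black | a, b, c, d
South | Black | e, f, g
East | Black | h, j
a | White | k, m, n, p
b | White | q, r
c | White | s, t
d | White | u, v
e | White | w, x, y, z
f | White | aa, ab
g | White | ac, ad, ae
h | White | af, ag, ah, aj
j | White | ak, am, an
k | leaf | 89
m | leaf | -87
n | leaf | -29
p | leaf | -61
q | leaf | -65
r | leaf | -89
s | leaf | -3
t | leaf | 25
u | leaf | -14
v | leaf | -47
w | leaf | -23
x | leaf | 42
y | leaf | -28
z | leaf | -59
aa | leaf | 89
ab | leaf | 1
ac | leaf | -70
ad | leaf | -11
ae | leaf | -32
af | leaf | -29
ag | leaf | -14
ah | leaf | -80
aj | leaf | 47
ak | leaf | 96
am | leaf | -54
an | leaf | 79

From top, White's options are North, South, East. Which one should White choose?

a (White): max(89, -87, -29, -61) = 89
b (White): max(-65, -89) = -65
c (White): max(-3, 25) = 25
d (White): max(-14, -47) = -14
North (Black): min(89, -65, 25, -14) = -65
e (White): max(-23, 42, -28, -59) = 42
f (White): max(89, 1) = 89
g (White): max(-70, -11, -32) = -11
South (Black): min(42, 89, -11) = -11
h (White): max(-29, -14, -80, 47) = 47
j (White): max(96, -54, 79) = 96
East (Black): min(47, 96) = 47
top (White): max(-65, -11, 47) = 47
White at top wants the highest of {North=-65, South=-11, East=47}, so chooses East.

East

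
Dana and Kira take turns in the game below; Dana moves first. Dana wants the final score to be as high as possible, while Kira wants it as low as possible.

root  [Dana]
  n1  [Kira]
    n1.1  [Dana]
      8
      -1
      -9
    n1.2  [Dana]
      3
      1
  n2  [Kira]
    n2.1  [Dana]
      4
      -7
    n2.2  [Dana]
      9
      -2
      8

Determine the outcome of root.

n1.1 (Dana): max(8, -1, -9) = 8
n1.2 (Dana): max(3, 1) = 3
n1 (Kira): min(8, 3) = 3
n2.1 (Dana): max(4, -7) = 4
n2.2 (Dana): max(9, -2, 8) = 9
n2 (Kira): min(4, 9) = 4
root (Dana): max(3, 4) = 4

4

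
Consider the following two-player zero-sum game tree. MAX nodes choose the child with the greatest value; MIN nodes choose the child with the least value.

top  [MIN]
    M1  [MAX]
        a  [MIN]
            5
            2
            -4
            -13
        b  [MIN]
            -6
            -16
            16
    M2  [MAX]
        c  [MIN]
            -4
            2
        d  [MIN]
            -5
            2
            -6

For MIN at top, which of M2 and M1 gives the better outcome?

M1

c (MIN): min(-4, 2) = -4
d (MIN): min(-5, 2, -6) = -6
M2 (MAX): max(-4, -6) = -4
a (MIN): min(5, 2, -4, -13) = -13
b (MIN): min(-6, -16, 16) = -16
M1 (MAX): max(-13, -16) = -13
MIN prefers the lower value; M2=-4, M1=-13. M1 is better since -13 < -4.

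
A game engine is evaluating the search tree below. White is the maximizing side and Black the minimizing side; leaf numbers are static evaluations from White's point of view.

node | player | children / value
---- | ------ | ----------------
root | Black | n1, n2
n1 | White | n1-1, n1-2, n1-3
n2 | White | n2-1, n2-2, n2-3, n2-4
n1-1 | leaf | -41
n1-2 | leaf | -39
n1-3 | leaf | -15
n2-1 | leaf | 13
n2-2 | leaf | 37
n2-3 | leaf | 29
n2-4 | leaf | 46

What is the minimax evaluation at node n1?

n1 (White): max(-41, -39, -15) = -15

-15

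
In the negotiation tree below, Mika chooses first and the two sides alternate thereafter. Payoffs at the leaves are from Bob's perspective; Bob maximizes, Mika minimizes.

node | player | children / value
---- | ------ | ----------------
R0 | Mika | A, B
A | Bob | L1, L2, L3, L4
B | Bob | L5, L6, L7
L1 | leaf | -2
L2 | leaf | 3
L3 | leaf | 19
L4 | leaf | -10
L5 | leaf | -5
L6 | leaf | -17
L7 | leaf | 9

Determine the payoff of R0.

A (Bob): max(-2, 3, 19, -10) = 19
B (Bob): max(-5, -17, 9) = 9
R0 (Mika): min(19, 9) = 9

9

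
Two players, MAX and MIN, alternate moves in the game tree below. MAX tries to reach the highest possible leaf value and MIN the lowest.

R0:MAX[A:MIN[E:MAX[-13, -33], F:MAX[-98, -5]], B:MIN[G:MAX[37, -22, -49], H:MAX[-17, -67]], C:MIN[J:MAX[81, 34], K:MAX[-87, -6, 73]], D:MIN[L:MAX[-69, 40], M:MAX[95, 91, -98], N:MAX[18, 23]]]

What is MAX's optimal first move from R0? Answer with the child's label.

E (MAX): max(-13, -33) = -13
F (MAX): max(-98, -5) = -5
A (MIN): min(-13, -5) = -13
G (MAX): max(37, -22, -49) = 37
H (MAX): max(-17, -67) = -17
B (MIN): min(37, -17) = -17
J (MAX): max(81, 34) = 81
K (MAX): max(-87, -6, 73) = 73
C (MIN): min(81, 73) = 73
L (MAX): max(-69, 40) = 40
M (MAX): max(95, 91, -98) = 95
N (MAX): max(18, 23) = 23
D (MIN): min(40, 95, 23) = 23
R0 (MAX): max(-13, -17, 73, 23) = 73
MAX at R0 wants the highest of {A=-13, B=-17, C=73, D=23}, so chooses C.

C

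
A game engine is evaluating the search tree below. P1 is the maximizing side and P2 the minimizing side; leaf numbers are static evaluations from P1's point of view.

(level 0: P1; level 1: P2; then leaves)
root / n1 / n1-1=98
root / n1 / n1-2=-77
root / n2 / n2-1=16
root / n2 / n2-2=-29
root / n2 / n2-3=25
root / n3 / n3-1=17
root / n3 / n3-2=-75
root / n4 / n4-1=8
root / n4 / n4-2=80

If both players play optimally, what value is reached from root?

n1 (P2): min(98, -77) = -77
n2 (P2): min(16, -29, 25) = -29
n3 (P2): min(17, -75) = -75
n4 (P2): min(8, 80) = 8
root (P1): max(-77, -29, -75, 8) = 8

8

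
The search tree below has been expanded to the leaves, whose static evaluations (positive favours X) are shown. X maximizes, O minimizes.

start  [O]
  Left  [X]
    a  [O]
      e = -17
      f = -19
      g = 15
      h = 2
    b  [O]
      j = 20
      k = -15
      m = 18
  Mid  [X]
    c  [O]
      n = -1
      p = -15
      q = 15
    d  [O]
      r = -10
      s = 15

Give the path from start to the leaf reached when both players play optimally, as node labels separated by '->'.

a (O): min(-17, -19, 15, 2) = -19
b (O): min(20, -15, 18) = -15
Left (X): max(-19, -15) = -15
c (O): min(-1, -15, 15) = -15
d (O): min(-10, 15) = -10
Mid (X): max(-15, -10) = -10
start (O): min(-15, -10) = -15
At start, O picks Left (lowest: -15).
At Left, X picks b (highest: -15).
At b, O picks k (lowest: -15).
Terminal value -15.

start -> Left -> b -> k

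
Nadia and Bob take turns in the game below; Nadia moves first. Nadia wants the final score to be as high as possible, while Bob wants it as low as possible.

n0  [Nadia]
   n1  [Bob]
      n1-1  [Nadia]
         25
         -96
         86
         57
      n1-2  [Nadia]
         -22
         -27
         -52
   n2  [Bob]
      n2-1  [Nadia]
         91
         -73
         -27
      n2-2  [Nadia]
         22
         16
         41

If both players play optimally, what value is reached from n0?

n1-1 (Nadia): max(25, -96, 86, 57) = 86
n1-2 (Nadia): max(-22, -27, -52) = -22
n1 (Bob): min(86, -22) = -22
n2-1 (Nadia): max(91, -73, -27) = 91
n2-2 (Nadia): max(22, 16, 41) = 41
n2 (Bob): min(91, 41) = 41
n0 (Nadia): max(-22, 41) = 41

41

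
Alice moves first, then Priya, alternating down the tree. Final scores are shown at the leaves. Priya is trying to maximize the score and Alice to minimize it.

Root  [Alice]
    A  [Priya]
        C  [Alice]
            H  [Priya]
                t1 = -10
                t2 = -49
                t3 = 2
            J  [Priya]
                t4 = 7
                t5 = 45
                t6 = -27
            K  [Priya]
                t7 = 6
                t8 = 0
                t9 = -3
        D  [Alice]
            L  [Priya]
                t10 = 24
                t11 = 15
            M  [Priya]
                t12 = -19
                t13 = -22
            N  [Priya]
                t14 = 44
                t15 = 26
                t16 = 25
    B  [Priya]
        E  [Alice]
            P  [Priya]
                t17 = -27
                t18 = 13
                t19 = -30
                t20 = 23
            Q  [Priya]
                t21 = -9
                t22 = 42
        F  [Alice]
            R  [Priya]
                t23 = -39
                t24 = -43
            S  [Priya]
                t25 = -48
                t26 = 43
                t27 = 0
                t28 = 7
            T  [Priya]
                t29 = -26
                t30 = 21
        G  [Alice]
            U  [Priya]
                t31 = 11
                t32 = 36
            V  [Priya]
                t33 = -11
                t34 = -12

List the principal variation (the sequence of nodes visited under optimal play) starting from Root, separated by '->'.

Root -> A -> C -> H -> t3

H (Priya): max(-10, -49, 2) = 2
J (Priya): max(7, 45, -27) = 45
K (Priya): max(6, 0, -3) = 6
C (Alice): min(2, 45, 6) = 2
L (Priya): max(24, 15) = 24
M (Priya): max(-19, -22) = -19
N (Priya): max(44, 26, 25) = 44
D (Alice): min(24, -19, 44) = -19
A (Priya): max(2, -19) = 2
P (Priya): max(-27, 13, -30, 23) = 23
Q (Priya): max(-9, 42) = 42
E (Alice): min(23, 42) = 23
R (Priya): max(-39, -43) = -39
S (Priya): max(-48, 43, 0, 7) = 43
T (Priya): max(-26, 21) = 21
F (Alice): min(-39, 43, 21) = -39
U (Priya): max(11, 36) = 36
V (Priya): max(-11, -12) = -11
G (Alice): min(36, -11) = -11
B (Priya): max(23, -39, -11) = 23
Root (Alice): min(2, 23) = 2
At Root, Alice picks A (lowest: 2).
At A, Priya picks C (highest: 2).
At C, Alice picks H (lowest: 2).
At H, Priya picks t3 (highest: 2).
Terminal value 2.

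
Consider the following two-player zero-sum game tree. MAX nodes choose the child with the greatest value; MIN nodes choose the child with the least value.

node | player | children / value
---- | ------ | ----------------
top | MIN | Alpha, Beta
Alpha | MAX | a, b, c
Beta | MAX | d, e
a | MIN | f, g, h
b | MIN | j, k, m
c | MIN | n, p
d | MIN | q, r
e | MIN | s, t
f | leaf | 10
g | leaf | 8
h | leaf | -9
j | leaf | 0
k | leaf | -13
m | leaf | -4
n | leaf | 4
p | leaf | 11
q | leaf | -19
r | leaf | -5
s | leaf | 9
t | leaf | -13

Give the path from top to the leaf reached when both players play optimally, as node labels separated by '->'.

top -> Beta -> e -> t

a (MIN): min(10, 8, -9) = -9
b (MIN): min(0, -13, -4) = -13
c (MIN): min(4, 11) = 4
Alpha (MAX): max(-9, -13, 4) = 4
d (MIN): min(-19, -5) = -19
e (MIN): min(9, -13) = -13
Beta (MAX): max(-19, -13) = -13
top (MIN): min(4, -13) = -13
At top, MIN picks Beta (lowest: -13).
At Beta, MAX picks e (highest: -13).
At e, MIN picks t (lowest: -13).
Terminal value -13.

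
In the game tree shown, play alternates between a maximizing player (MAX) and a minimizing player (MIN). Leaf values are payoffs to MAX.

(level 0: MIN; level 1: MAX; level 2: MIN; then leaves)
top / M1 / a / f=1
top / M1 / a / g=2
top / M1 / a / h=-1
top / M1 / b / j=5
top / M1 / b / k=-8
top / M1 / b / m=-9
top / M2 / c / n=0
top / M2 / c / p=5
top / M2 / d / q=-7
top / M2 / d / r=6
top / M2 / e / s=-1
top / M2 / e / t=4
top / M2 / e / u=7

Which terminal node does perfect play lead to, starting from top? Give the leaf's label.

a (MIN): min(1, 2, -1) = -1
b (MIN): min(5, -8, -9) = -9
M1 (MAX): max(-1, -9) = -1
c (MIN): min(0, 5) = 0
d (MIN): min(-7, 6) = -7
e (MIN): min(-1, 4, 7) = -1
M2 (MAX): max(0, -7, -1) = 0
top (MIN): min(-1, 0) = -1
At top, MIN picks M1 (lowest: -1).
At M1, MAX picks a (highest: -1).
At a, MIN picks h (lowest: -1).
Terminal value -1.

h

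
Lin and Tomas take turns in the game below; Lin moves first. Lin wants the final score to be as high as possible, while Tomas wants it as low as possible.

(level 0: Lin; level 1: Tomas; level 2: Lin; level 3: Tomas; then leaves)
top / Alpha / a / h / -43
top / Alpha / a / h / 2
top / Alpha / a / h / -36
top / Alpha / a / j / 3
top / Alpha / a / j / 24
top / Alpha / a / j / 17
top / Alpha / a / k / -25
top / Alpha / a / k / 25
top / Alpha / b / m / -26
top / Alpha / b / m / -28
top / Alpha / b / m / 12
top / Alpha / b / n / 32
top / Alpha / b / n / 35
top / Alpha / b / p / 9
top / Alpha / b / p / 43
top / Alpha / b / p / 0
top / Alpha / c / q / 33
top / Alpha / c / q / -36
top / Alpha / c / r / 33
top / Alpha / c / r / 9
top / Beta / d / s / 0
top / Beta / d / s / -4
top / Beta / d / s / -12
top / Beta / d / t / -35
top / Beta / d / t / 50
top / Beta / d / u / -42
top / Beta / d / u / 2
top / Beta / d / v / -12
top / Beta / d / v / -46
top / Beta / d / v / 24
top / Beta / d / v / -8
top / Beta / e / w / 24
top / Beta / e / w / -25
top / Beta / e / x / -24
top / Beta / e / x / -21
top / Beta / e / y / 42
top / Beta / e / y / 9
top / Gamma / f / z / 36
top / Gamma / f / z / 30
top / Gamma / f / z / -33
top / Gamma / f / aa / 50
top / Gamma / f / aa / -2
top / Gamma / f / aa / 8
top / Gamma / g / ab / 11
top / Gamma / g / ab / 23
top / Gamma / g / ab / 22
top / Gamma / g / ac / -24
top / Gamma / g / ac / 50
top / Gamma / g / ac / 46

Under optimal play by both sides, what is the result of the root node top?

h (Tomas): min(-43, 2, -36) = -43
j (Tomas): min(3, 24, 17) = 3
k (Tomas): min(-25, 25) = -25
a (Lin): max(-43, 3, -25) = 3
m (Tomas): min(-26, -28, 12) = -28
n (Tomas): min(32, 35) = 32
p (Tomas): min(9, 43, 0) = 0
b (Lin): max(-28, 32, 0) = 32
q (Tomas): min(33, -36) = -36
r (Tomas): min(33, 9) = 9
c (Lin): max(-36, 9) = 9
Alpha (Tomas): min(3, 32, 9) = 3
s (Tomas): min(0, -4, -12) = -12
t (Tomas): min(-35, 50) = -35
u (Tomas): min(-42, 2) = -42
v (Tomas): min(-12, -46, 24, -8) = -46
d (Lin): max(-12, -35, -42, -46) = -12
w (Tomas): min(24, -25) = -25
x (Tomas): min(-24, -21) = -24
y (Tomas): min(42, 9) = 9
e (Lin): max(-25, -24, 9) = 9
Beta (Tomas): min(-12, 9) = -12
z (Tomas): min(36, 30, -33) = -33
aa (Tomas): min(50, -2, 8) = -2
f (Lin): max(-33, -2) = -2
ab (Tomas): min(11, 23, 22) = 11
ac (Tomas): min(-24, 50, 46) = -24
g (Lin): max(11, -24) = 11
Gamma (Tomas): min(-2, 11) = -2
top (Lin): max(3, -12, -2) = 3

3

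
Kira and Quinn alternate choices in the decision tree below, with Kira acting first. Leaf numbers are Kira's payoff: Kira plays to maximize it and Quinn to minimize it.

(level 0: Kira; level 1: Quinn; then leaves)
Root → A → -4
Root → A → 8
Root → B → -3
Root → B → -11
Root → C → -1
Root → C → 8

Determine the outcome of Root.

-1

A (Quinn): min(-4, 8) = -4
B (Quinn): min(-3, -11) = -11
C (Quinn): min(-1, 8) = -1
Root (Kira): max(-4, -11, -1) = -1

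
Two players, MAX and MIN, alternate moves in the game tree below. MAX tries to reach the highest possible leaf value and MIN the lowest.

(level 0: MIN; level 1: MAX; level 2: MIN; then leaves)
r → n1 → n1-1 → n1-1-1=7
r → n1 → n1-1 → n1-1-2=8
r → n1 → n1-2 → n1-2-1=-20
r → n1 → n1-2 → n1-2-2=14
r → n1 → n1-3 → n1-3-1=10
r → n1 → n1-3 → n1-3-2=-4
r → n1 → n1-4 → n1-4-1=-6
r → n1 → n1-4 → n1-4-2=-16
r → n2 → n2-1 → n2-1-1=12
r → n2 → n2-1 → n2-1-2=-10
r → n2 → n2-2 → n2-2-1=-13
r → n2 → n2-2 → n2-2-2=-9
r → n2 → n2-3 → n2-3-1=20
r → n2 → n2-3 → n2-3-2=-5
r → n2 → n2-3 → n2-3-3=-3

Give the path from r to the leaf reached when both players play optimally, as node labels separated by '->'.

r -> n2 -> n2-3 -> n2-3-2

n1-1 (MIN): min(7, 8) = 7
n1-2 (MIN): min(-20, 14) = -20
n1-3 (MIN): min(10, -4) = -4
n1-4 (MIN): min(-6, -16) = -16
n1 (MAX): max(7, -20, -4, -16) = 7
n2-1 (MIN): min(12, -10) = -10
n2-2 (MIN): min(-13, -9) = -13
n2-3 (MIN): min(20, -5, -3) = -5
n2 (MAX): max(-10, -13, -5) = -5
r (MIN): min(7, -5) = -5
At r, MIN picks n2 (lowest: -5).
At n2, MAX picks n2-3 (highest: -5).
At n2-3, MIN picks n2-3-2 (lowest: -5).
Terminal value -5.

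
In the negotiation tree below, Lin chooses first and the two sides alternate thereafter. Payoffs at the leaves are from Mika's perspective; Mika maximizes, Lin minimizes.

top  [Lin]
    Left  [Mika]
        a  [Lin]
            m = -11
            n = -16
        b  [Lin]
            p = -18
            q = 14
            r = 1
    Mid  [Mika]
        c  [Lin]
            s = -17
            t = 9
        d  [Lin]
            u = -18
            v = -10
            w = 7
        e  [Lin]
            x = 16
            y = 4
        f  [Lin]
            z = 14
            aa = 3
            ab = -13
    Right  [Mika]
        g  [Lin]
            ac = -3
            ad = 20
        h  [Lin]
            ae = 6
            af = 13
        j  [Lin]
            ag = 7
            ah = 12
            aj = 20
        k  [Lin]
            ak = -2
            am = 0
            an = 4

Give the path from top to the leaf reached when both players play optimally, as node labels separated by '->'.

a (Lin): min(-11, -16) = -16
b (Lin): min(-18, 14, 1) = -18
Left (Mika): max(-16, -18) = -16
c (Lin): min(-17, 9) = -17
d (Lin): min(-18, -10, 7) = -18
e (Lin): min(16, 4) = 4
f (Lin): min(14, 3, -13) = -13
Mid (Mika): max(-17, -18, 4, -13) = 4
g (Lin): min(-3, 20) = -3
h (Lin): min(6, 13) = 6
j (Lin): min(7, 12, 20) = 7
k (Lin): min(-2, 0, 4) = -2
Right (Mika): max(-3, 6, 7, -2) = 7
top (Lin): min(-16, 4, 7) = -16
At top, Lin picks Left (lowest: -16).
At Left, Mika picks a (highest: -16).
At a, Lin picks n (lowest: -16).
Terminal value -16.

top -> Left -> a -> n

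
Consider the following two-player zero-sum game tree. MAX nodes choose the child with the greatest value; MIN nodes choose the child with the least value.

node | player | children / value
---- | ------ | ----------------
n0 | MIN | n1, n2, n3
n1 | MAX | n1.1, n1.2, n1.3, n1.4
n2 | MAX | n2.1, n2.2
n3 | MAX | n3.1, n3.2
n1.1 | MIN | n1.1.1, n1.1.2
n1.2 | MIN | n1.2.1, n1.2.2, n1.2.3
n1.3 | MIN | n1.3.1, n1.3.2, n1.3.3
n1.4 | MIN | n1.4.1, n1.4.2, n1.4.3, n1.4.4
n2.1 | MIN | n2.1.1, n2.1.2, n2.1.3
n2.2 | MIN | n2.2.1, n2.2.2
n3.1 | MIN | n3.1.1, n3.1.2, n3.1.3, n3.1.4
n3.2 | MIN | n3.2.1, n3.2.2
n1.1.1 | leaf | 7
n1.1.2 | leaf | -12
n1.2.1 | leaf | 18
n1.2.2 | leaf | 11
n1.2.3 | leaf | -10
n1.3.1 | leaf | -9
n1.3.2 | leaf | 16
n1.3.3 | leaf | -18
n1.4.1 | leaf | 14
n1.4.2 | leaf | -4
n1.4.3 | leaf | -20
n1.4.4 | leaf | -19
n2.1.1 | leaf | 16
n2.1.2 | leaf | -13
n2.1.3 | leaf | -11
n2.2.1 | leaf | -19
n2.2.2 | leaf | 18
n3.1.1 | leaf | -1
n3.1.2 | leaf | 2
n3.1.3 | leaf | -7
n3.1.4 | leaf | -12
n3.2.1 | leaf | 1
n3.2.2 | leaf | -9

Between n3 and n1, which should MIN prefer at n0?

n3.1 (MIN): min(-1, 2, -7, -12) = -12
n3.2 (MIN): min(1, -9) = -9
n3 (MAX): max(-12, -9) = -9
n1.1 (MIN): min(7, -12) = -12
n1.2 (MIN): min(18, 11, -10) = -10
n1.3 (MIN): min(-9, 16, -18) = -18
n1.4 (MIN): min(14, -4, -20, -19) = -20
n1 (MAX): max(-12, -10, -18, -20) = -10
MIN prefers the lower value; n3=-9, n1=-10. n1 is better since -10 < -9.

n1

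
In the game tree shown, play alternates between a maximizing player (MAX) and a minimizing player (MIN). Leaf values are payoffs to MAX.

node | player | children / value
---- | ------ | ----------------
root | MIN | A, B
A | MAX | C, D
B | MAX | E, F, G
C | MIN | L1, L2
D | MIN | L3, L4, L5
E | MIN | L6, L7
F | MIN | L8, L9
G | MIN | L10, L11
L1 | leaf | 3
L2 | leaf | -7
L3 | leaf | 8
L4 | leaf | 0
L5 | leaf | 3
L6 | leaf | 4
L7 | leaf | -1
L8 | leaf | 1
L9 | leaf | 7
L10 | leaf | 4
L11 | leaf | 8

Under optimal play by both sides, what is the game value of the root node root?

0

C (MIN): min(3, -7) = -7
D (MIN): min(8, 0, 3) = 0
A (MAX): max(-7, 0) = 0
E (MIN): min(4, -1) = -1
F (MIN): min(1, 7) = 1
G (MIN): min(4, 8) = 4
B (MAX): max(-1, 1, 4) = 4
root (MIN): min(0, 4) = 0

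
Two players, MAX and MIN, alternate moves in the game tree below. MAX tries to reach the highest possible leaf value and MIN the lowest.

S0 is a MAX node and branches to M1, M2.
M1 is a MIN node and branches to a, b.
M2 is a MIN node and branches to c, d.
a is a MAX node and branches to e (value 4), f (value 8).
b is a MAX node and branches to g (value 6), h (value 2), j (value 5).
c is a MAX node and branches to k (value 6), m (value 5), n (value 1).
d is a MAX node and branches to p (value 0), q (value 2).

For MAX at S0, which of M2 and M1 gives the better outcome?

c (MAX): max(6, 5, 1) = 6
d (MAX): max(0, 2) = 2
M2 (MIN): min(6, 2) = 2
a (MAX): max(4, 8) = 8
b (MAX): max(6, 2, 5) = 6
M1 (MIN): min(8, 6) = 6
MAX prefers the higher value; M2=2, M1=6. M1 is better since 6 > 2.

M1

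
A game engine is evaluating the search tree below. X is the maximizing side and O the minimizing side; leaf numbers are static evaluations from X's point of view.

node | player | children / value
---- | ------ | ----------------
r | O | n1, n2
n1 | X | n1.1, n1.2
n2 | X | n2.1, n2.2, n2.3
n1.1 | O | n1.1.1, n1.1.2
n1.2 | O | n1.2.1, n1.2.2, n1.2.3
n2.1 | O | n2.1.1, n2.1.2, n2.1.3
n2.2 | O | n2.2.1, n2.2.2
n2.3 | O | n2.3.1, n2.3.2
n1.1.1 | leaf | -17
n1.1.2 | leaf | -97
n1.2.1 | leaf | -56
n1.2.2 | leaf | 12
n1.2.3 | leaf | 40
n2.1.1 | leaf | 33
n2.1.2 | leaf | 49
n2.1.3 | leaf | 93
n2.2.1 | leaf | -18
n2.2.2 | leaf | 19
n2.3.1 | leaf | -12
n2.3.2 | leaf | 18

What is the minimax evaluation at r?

n1.1 (O): min(-17, -97) = -97
n1.2 (O): min(-56, 12, 40) = -56
n1 (X): max(-97, -56) = -56
n2.1 (O): min(33, 49, 93) = 33
n2.2 (O): min(-18, 19) = -18
n2.3 (O): min(-12, 18) = -12
n2 (X): max(33, -18, -12) = 33
r (O): min(-56, 33) = -56

-56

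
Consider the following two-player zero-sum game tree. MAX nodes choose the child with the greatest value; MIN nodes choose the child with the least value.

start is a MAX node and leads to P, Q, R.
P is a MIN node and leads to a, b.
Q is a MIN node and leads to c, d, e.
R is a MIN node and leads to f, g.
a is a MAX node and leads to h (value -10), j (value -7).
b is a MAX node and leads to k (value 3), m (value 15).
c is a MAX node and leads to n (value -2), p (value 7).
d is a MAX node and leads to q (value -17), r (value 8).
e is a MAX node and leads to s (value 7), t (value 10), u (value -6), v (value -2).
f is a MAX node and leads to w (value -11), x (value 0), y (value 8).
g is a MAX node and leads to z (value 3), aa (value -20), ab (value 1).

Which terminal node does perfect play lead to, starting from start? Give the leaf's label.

a (MAX): max(-10, -7) = -7
b (MAX): max(3, 15) = 15
P (MIN): min(-7, 15) = -7
c (MAX): max(-2, 7) = 7
d (MAX): max(-17, 8) = 8
e (MAX): max(7, 10, -6, -2) = 10
Q (MIN): min(7, 8, 10) = 7
f (MAX): max(-11, 0, 8) = 8
g (MAX): max(3, -20, 1) = 3
R (MIN): min(8, 3) = 3
start (MAX): max(-7, 7, 3) = 7
At start, MAX picks Q (highest: 7).
At Q, MIN picks c (lowest: 7).
At c, MAX picks p (highest: 7).
Terminal value 7.

p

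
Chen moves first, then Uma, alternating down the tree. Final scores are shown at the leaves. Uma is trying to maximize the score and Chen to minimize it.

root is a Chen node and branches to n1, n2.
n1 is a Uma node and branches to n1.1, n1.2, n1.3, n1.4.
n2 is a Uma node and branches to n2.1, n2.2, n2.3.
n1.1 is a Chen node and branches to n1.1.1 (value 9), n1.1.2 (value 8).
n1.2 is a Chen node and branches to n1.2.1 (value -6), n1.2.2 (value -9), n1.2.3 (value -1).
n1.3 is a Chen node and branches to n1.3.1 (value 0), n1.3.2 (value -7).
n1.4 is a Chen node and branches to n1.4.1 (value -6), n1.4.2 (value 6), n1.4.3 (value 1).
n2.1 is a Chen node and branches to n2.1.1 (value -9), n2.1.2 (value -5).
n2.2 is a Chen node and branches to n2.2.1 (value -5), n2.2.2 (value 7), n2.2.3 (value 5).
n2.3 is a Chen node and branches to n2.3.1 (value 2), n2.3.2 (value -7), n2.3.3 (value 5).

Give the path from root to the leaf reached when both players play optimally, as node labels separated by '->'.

n1.1 (Chen): min(9, 8) = 8
n1.2 (Chen): min(-6, -9, -1) = -9
n1.3 (Chen): min(0, -7) = -7
n1.4 (Chen): min(-6, 6, 1) = -6
n1 (Uma): max(8, -9, -7, -6) = 8
n2.1 (Chen): min(-9, -5) = -9
n2.2 (Chen): min(-5, 7, 5) = -5
n2.3 (Chen): min(2, -7, 5) = -7
n2 (Uma): max(-9, -5, -7) = -5
root (Chen): min(8, -5) = -5
At root, Chen picks n2 (lowest: -5).
At n2, Uma picks n2.2 (highest: -5).
At n2.2, Chen picks n2.2.1 (lowest: -5).
Terminal value -5.

root -> n2 -> n2.2 -> n2.2.1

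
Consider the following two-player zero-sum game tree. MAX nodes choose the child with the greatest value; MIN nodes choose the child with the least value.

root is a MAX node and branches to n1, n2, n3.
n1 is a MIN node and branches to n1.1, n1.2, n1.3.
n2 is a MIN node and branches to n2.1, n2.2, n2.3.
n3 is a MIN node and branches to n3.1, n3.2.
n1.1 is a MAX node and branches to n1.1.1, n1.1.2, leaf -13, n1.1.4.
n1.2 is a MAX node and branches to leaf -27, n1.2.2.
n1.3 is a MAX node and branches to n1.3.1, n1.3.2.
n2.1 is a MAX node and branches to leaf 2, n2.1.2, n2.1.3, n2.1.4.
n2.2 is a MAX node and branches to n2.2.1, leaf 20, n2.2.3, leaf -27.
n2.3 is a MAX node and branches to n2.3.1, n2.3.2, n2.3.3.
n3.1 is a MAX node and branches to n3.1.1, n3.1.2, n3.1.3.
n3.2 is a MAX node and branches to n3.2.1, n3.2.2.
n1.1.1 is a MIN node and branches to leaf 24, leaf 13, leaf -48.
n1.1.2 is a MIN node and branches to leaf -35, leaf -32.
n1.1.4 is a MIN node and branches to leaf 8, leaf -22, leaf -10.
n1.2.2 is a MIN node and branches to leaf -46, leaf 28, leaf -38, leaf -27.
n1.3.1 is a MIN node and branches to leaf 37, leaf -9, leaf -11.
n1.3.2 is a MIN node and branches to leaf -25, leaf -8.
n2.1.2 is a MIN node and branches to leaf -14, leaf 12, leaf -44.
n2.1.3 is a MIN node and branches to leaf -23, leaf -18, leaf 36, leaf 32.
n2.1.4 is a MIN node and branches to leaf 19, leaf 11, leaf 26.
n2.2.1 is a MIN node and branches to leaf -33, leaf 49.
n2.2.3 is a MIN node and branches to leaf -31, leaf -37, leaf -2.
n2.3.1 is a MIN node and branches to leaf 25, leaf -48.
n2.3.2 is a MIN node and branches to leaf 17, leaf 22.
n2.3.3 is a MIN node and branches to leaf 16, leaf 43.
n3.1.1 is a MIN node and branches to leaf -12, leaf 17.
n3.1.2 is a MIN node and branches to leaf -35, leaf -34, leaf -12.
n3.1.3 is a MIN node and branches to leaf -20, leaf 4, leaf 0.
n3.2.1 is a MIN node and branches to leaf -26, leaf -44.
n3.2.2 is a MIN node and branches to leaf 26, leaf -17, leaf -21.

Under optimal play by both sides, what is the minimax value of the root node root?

11

n1.1.1 (MIN): min(24, 13, -48) = -48
n1.1.2 (MIN): min(-35, -32) = -35
n1.1.4 (MIN): min(8, -22, -10) = -22
n1.1 (MAX): max(-48, -35, -13, -22) = -13
n1.2.2 (MIN): min(-46, 28, -38, -27) = -46
n1.2 (MAX): max(-27, -46) = -27
n1.3.1 (MIN): min(37, -9, -11) = -11
n1.3.2 (MIN): min(-25, -8) = -25
n1.3 (MAX): max(-11, -25) = -11
n1 (MIN): min(-13, -27, -11) = -27
n2.1.2 (MIN): min(-14, 12, -44) = -44
n2.1.3 (MIN): min(-23, -18, 36, 32) = -23
n2.1.4 (MIN): min(19, 11, 26) = 11
n2.1 (MAX): max(2, -44, -23, 11) = 11
n2.2.1 (MIN): min(-33, 49) = -33
n2.2.3 (MIN): min(-31, -37, -2) = -37
n2.2 (MAX): max(-33, 20, -37, -27) = 20
n2.3.1 (MIN): min(25, -48) = -48
n2.3.2 (MIN): min(17, 22) = 17
n2.3.3 (MIN): min(16, 43) = 16
n2.3 (MAX): max(-48, 17, 16) = 17
n2 (MIN): min(11, 20, 17) = 11
n3.1.1 (MIN): min(-12, 17) = -12
n3.1.2 (MIN): min(-35, -34, -12) = -35
n3.1.3 (MIN): min(-20, 4, 0) = -20
n3.1 (MAX): max(-12, -35, -20) = -12
n3.2.1 (MIN): min(-26, -44) = -44
n3.2.2 (MIN): min(26, -17, -21) = -21
n3.2 (MAX): max(-44, -21) = -21
n3 (MIN): min(-12, -21) = -21
root (MAX): max(-27, 11, -21) = 11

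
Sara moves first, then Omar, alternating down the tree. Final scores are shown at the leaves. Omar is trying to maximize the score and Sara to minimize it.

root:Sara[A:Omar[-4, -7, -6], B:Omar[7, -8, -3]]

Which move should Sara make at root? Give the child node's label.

A (Omar): max(-4, -7, -6) = -4
B (Omar): max(7, -8, -3) = 7
root (Sara): min(-4, 7) = -4
Sara at root wants the lowest of {A=-4, B=7}, so chooses A.

A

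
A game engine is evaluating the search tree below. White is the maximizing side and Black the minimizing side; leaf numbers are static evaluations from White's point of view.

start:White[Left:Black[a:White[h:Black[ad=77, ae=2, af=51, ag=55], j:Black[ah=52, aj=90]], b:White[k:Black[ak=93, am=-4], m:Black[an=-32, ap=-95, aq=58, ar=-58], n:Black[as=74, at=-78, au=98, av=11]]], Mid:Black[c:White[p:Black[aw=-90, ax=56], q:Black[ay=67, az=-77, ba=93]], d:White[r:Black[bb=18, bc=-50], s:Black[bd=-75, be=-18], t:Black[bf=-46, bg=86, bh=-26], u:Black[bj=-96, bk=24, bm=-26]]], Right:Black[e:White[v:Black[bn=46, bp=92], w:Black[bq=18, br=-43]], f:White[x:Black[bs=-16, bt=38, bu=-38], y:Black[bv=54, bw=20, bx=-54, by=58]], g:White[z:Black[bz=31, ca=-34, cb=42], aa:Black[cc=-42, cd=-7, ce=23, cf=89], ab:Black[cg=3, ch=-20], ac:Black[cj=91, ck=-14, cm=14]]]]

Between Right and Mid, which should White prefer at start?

Right

v (Black): min(46, 92) = 46
w (Black): min(18, -43) = -43
e (White): max(46, -43) = 46
x (Black): min(-16, 38, -38) = -38
y (Black): min(54, 20, -54, 58) = -54
f (White): max(-38, -54) = -38
z (Black): min(31, -34, 42) = -34
aa (Black): min(-42, -7, 23, 89) = -42
ab (Black): min(3, -20) = -20
ac (Black): min(91, -14, 14) = -14
g (White): max(-34, -42, -20, -14) = -14
Right (Black): min(46, -38, -14) = -38
p (Black): min(-90, 56) = -90
q (Black): min(67, -77, 93) = -77
c (White): max(-90, -77) = -77
r (Black): min(18, -50) = -50
s (Black): min(-75, -18) = -75
t (Black): min(-46, 86, -26) = -46
u (Black): min(-96, 24, -26) = -96
d (White): max(-50, -75, -46, -96) = -46
Mid (Black): min(-77, -46) = -77
White prefers the higher value; Right=-38, Mid=-77. Right is better since -38 > -77.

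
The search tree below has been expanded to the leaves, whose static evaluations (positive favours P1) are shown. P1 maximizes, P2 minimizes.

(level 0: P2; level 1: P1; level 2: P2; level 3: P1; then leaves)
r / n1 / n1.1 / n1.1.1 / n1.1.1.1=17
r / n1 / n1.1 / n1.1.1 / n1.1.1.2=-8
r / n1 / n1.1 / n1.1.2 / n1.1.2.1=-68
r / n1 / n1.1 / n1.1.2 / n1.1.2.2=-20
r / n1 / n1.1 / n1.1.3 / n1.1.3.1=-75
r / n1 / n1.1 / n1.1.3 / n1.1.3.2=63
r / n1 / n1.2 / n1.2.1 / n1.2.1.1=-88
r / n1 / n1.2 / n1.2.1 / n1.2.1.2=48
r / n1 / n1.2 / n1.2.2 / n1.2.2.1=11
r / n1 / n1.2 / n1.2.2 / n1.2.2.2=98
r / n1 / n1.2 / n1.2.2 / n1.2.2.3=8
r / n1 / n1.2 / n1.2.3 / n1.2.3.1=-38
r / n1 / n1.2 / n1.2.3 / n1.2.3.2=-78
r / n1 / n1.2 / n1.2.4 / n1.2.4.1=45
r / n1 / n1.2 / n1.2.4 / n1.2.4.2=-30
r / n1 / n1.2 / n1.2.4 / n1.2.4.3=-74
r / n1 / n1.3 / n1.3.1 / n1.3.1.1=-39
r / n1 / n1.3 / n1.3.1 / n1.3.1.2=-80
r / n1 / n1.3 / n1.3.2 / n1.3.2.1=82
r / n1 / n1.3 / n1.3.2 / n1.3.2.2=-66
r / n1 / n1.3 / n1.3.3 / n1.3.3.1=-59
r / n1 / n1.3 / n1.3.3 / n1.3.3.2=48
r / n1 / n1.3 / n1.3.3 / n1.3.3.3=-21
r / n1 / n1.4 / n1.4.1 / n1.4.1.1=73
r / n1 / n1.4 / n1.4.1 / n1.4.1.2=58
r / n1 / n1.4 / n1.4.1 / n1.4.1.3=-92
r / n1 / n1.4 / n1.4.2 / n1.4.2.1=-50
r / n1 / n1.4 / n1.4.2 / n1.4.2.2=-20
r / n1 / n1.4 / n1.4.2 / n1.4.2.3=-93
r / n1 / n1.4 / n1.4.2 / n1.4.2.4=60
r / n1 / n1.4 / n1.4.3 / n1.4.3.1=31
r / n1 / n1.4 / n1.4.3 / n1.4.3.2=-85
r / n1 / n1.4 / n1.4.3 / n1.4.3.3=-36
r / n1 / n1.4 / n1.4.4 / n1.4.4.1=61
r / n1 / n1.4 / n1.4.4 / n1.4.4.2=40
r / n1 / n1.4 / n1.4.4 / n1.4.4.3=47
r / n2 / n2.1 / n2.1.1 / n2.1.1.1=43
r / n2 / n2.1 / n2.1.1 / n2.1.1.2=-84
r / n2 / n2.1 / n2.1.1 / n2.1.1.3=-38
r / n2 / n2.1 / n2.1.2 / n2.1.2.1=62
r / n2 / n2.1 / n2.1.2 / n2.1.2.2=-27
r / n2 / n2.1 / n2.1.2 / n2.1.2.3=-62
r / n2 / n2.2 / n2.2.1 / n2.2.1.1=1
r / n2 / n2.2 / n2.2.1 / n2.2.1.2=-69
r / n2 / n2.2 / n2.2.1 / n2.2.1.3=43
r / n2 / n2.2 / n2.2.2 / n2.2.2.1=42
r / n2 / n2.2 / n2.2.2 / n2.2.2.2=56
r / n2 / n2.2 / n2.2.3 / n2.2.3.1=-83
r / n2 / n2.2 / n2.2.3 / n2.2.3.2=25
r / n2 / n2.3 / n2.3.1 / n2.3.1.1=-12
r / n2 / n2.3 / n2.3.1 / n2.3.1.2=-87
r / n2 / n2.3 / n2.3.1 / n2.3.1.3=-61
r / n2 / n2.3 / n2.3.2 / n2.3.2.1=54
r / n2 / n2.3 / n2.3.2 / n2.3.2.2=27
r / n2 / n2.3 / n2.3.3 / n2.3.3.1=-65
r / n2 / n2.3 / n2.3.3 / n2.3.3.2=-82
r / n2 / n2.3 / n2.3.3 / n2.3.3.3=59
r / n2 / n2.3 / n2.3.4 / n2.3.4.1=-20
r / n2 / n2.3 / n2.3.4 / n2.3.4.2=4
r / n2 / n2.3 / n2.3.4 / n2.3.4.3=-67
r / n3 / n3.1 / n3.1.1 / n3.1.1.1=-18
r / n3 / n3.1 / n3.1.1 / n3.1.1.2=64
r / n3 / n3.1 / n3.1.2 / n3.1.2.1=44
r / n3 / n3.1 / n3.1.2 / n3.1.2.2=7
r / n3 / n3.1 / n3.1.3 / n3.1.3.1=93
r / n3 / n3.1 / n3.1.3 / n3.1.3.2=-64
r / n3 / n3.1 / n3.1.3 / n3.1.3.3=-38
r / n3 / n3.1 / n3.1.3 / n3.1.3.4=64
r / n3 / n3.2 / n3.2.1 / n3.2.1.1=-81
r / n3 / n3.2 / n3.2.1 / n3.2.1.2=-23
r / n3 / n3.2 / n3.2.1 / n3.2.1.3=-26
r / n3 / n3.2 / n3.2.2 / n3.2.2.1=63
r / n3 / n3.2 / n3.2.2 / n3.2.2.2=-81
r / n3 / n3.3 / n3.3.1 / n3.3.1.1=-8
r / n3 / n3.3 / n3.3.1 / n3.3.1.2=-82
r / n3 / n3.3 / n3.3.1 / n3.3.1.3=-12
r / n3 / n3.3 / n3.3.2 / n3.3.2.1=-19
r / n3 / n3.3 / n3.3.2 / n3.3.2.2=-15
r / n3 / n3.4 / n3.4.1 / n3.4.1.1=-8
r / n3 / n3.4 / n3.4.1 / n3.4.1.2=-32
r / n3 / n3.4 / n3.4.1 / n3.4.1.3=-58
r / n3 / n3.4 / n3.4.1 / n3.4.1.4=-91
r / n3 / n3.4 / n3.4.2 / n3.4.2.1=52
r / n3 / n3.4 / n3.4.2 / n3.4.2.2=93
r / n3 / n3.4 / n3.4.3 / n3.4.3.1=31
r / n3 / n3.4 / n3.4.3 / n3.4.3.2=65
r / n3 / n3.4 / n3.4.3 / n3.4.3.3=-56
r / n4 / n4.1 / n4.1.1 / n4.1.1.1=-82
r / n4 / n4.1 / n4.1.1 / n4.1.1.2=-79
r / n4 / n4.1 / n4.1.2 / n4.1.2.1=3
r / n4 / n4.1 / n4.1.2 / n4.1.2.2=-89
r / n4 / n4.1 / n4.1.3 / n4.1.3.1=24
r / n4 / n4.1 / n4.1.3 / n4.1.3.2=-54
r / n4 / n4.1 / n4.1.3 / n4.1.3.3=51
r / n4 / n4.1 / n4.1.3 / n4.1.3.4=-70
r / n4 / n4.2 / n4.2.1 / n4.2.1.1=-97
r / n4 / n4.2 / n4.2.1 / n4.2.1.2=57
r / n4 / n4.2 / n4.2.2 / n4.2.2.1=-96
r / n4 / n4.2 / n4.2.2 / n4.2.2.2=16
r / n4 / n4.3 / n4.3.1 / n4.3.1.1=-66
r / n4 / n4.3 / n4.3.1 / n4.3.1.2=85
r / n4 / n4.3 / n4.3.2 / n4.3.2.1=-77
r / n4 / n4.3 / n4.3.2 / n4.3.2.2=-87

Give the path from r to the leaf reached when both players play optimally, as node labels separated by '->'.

r -> n4 -> n4.2 -> n4.2.2 -> n4.2.2.2

n1.1.1 (P1): max(17, -8) = 17
n1.1.2 (P1): max(-68, -20) = -20
n1.1.3 (P1): max(-75, 63) = 63
n1.1 (P2): min(17, -20, 63) = -20
n1.2.1 (P1): max(-88, 48) = 48
n1.2.2 (P1): max(11, 98, 8) = 98
n1.2.3 (P1): max(-38, -78) = -38
n1.2.4 (P1): max(45, -30, -74) = 45
n1.2 (P2): min(48, 98, -38, 45) = -38
n1.3.1 (P1): max(-39, -80) = -39
n1.3.2 (P1): max(82, -66) = 82
n1.3.3 (P1): max(-59, 48, -21) = 48
n1.3 (P2): min(-39, 82, 48) = -39
n1.4.1 (P1): max(73, 58, -92) = 73
n1.4.2 (P1): max(-50, -20, -93, 60) = 60
n1.4.3 (P1): max(31, -85, -36) = 31
n1.4.4 (P1): max(61, 40, 47) = 61
n1.4 (P2): min(73, 60, 31, 61) = 31
n1 (P1): max(-20, -38, -39, 31) = 31
n2.1.1 (P1): max(43, -84, -38) = 43
n2.1.2 (P1): max(62, -27, -62) = 62
n2.1 (P2): min(43, 62) = 43
n2.2.1 (P1): max(1, -69, 43) = 43
n2.2.2 (P1): max(42, 56) = 56
n2.2.3 (P1): max(-83, 25) = 25
n2.2 (P2): min(43, 56, 25) = 25
n2.3.1 (P1): max(-12, -87, -61) = -12
n2.3.2 (P1): max(54, 27) = 54
n2.3.3 (P1): max(-65, -82, 59) = 59
n2.3.4 (P1): max(-20, 4, -67) = 4
n2.3 (P2): min(-12, 54, 59, 4) = -12
n2 (P1): max(43, 25, -12) = 43
n3.1.1 (P1): max(-18, 64) = 64
n3.1.2 (P1): max(44, 7) = 44
n3.1.3 (P1): max(93, -64, -38, 64) = 93
n3.1 (P2): min(64, 44, 93) = 44
n3.2.1 (P1): max(-81, -23, -26) = -23
n3.2.2 (P1): max(63, -81) = 63
n3.2 (P2): min(-23, 63) = -23
n3.3.1 (P1): max(-8, -82, -12) = -8
n3.3.2 (P1): max(-19, -15) = -15
n3.3 (P2): min(-8, -15) = -15
n3.4.1 (P1): max(-8, -32, -58, -91) = -8
n3.4.2 (P1): max(52, 93) = 93
n3.4.3 (P1): max(31, 65, -56) = 65
n3.4 (P2): min(-8, 93, 65) = -8
n3 (P1): max(44, -23, -15, -8) = 44
n4.1.1 (P1): max(-82, -79) = -79
n4.1.2 (P1): max(3, -89) = 3
n4.1.3 (P1): max(24, -54, 51, -70) = 51
n4.1 (P2): min(-79, 3, 51) = -79
n4.2.1 (P1): max(-97, 57) = 57
n4.2.2 (P1): max(-96, 16) = 16
n4.2 (P2): min(57, 16) = 16
n4.3.1 (P1): max(-66, 85) = 85
n4.3.2 (P1): max(-77, -87) = -77
n4.3 (P2): min(85, -77) = -77
n4 (P1): max(-79, 16, -77) = 16
r (P2): min(31, 43, 44, 16) = 16
At r, P2 picks n4 (lowest: 16).
At n4, P1 picks n4.2 (highest: 16).
At n4.2, P2 picks n4.2.2 (lowest: 16).
At n4.2.2, P1 picks n4.2.2.2 (highest: 16).
Terminal value 16.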